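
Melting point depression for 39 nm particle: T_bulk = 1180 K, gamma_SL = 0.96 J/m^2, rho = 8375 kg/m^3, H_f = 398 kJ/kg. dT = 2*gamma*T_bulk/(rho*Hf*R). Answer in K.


Radius R = 39/2 = 19.5 nm = 1.95e-08 m
Convert H_f = 398 kJ/kg = 398000 J/kg
dT = 2 * gamma_SL * T_bulk / (rho * H_f * R)
dT = 2 * 0.96 * 1180 / (8375 * 398000 * 1.95e-08)
dT = 34.9 K

34.9


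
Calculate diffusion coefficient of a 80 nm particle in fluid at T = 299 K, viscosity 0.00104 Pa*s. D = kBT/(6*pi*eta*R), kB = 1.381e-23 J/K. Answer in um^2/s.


Radius R = 80/2 = 40 nm = 4e-08 m
D = kB*T / (6*pi*eta*R)
D = 1.381e-23 * 299 / (6 * pi * 0.00104 * 4e-08)
D = 5.26587e-12 m^2/s = 5.266 um^2/s

5.266


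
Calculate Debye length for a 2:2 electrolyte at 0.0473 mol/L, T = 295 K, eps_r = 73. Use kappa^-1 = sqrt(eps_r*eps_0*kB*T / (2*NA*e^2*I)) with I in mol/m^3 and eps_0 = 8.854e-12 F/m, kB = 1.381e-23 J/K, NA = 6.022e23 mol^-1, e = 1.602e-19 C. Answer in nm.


Ionic strength I = 0.0473 * 2^2 * 1000 = 189.2 mol/m^3
kappa^-1 = sqrt(73 * 8.854e-12 * 1.381e-23 * 295 / (2 * 6.022e23 * (1.602e-19)^2 * 189.2))
kappa^-1 = 0.671 nm

0.671


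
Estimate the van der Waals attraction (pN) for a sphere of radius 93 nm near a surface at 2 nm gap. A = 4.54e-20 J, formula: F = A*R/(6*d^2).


Convert to SI: R = 93 nm = 9.3e-08 m, d = 2 nm = 2e-09 m
F = A * R / (6 * d^2)
F = 4.54e-20 * 9.3e-08 / (6 * (2e-09)^2)
F = 1.75925e-10 N = 175.925 pN

175.925


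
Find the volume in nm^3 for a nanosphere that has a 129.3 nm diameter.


Radius r = 129.3/2 = 64.65 nm
Volume V = (4/3) * pi * r^3
V = (4/3) * pi * (64.65)^3
V = 1131863.87 nm^3

1131863.87


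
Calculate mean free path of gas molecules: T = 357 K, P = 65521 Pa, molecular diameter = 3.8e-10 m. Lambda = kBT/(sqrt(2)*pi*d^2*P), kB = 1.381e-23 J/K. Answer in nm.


Mean free path: lambda = kB*T / (sqrt(2) * pi * d^2 * P)
lambda = 1.381e-23 * 357 / (sqrt(2) * pi * (3.8e-10)^2 * 65521)
lambda = 1.17287e-07 m
lambda = 117.29 nm

117.29


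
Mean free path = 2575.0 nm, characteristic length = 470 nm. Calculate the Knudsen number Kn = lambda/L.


Knudsen number Kn = lambda / L
Kn = 2575.0 / 470
Kn = 5.4787

5.4787


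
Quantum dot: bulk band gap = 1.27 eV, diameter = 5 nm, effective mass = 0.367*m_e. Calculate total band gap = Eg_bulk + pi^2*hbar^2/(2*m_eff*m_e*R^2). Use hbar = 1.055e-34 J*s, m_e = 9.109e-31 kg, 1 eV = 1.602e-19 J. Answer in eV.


Radius R = 5/2 nm = 2.5e-09 m
Confinement energy dE = pi^2 * hbar^2 / (2 * m_eff * m_e * R^2)
dE = pi^2 * (1.055e-34)^2 / (2 * 0.367 * 9.109e-31 * (2.5e-09)^2) J, divided by 1.602e-19 J/eV
dE = 0.1641 eV
Total band gap = E_g(bulk) + dE = 1.27 + 0.1641 = 1.4341 eV

1.4341


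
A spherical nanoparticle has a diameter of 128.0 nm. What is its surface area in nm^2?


Radius r = 128.0/2 = 64 nm
Surface area SA = 4 * pi * r^2
SA = 4 * pi * (64)^2
SA = 51471.85 nm^2

51471.85


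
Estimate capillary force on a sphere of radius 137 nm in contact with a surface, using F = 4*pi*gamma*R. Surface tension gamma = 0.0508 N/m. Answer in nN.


Convert radius: R = 137 nm = 1.37e-07 m
F = 4 * pi * gamma * R
F = 4 * pi * 0.0508 * 1.37e-07
F = 8.74569e-08 N = 87.4569 nN

87.4569


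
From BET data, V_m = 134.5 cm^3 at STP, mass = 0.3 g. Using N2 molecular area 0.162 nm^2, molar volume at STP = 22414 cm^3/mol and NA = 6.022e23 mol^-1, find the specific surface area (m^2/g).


Number of moles in monolayer = V_m / 22414 = 134.5 / 22414 = 0.00600071
Number of molecules = moles * NA = 0.00600071 * 6.022e23
SA = molecules * sigma / mass
SA = (134.5 / 22414) * 6.022e23 * 0.162e-18 / 0.3
SA = 1951.4 m^2/g

1951.4


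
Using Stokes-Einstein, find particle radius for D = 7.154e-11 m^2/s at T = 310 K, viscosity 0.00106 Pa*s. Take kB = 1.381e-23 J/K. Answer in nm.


Stokes-Einstein: R = kB*T / (6*pi*eta*D)
R = 1.381e-23 * 310 / (6 * pi * 0.00106 * 7.154e-11)
R = 2.99502e-09 m = 3.0 nm

3.0


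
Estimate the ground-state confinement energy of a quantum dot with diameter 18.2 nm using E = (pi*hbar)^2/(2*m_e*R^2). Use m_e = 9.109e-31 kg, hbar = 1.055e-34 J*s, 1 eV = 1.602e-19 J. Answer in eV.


Radius R = 18.2/2 = 9.1 nm = 9.1e-09 m
E = (pi * 1.055e-34)^2 / (2 * 9.109e-31 * (9.1e-09)^2)
E(J) = 7.28151e-22
E = E(J) / 1.602e-19 = 0.0045 eV

0.0045


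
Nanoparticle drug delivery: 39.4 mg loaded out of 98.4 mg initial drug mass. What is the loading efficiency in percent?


Drug loading efficiency = (drug loaded / drug initial) * 100
DLE = 39.4 / 98.4 * 100
DLE = 0.4004 * 100
DLE = 40.04%

40.04


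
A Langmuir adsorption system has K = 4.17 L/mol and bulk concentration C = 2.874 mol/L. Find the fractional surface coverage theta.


Langmuir isotherm: theta = K*C / (1 + K*C)
K*C = 4.17 * 2.874 = 11.98458
theta = 11.98458 / (1 + 11.98458) = 11.98458 / 12.98458
theta = 0.923

0.923


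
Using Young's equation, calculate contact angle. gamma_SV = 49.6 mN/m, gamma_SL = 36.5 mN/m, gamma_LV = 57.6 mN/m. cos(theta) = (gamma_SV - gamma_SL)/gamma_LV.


cos(theta) = (gamma_SV - gamma_SL) / gamma_LV
cos(theta) = (49.6 - 36.5) / 57.6
cos(theta) = 0.227431
theta = arccos(0.227431) = 76.85 degrees

76.85


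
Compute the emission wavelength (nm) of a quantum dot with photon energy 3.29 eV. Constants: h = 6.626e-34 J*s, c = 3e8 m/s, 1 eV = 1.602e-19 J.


Convert energy: E = 3.29 eV = 3.29 * 1.602e-19 = 5.27058e-19 J
lambda = h*c / E = 6.626e-34 * 3e8 / 5.27058e-19
lambda = 3.7715e-07 m = 377.2 nm

377.2


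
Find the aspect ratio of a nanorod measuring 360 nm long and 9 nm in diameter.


Aspect ratio AR = length / diameter
AR = 360 / 9
AR = 40.0

40.0


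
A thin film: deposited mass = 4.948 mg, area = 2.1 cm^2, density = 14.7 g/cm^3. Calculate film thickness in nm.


Convert: m = 4.948 mg = 4.9480e-06 kg, A = 2.1 cm^2 = 2.1000e-04 m^2, rho = 14.7 g/cm^3 = 14700 kg/m^3
t = m / (A * rho)
t = 4.9480e-06 / (2.1000e-04 * 14700)
t = 1.6029e-06 m = 1602.9 nm

1602.9


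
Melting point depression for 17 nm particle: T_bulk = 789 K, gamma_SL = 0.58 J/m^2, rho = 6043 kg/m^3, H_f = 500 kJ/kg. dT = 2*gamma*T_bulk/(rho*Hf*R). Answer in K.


Radius R = 17/2 = 8.5 nm = 8.5e-09 m
Convert H_f = 500 kJ/kg = 500000 J/kg
dT = 2 * gamma_SL * T_bulk / (rho * H_f * R)
dT = 2 * 0.58 * 789 / (6043 * 500000 * 8.5e-09)
dT = 35.6 K

35.6


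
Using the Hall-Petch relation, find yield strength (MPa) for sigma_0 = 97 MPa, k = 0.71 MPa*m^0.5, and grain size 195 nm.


d = 195 nm = 1.95e-07 m
sqrt(d) = 0.000441588
Hall-Petch contribution = k / sqrt(d) = 0.71 / 0.000441588 = 1607.8 MPa
sigma = sigma_0 + k/sqrt(d) = 97 + 1607.8 = 1704.8 MPa

1704.8


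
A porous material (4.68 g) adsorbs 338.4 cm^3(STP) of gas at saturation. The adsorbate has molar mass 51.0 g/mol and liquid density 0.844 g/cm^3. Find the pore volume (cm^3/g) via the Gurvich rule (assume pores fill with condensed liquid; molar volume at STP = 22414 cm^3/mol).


Moles adsorbed n = V_ads / 22414 = 338.4 / 22414 = 1.509771e-02 mol
Liquid volume V_liq = n * M / rho_liq = 1.509771e-02 * 51.0 / 0.844 = 0.91230 cm^3
Specific pore volume V_pore = V_liq / m_sample = 0.91230 / 4.68
V_pore = 0.1949 cm^3/g

0.1949


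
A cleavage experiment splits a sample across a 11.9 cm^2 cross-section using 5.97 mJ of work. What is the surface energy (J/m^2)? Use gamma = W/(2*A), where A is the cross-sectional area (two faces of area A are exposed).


Convert: A = 11.9 cm^2 = 0.00119 m^2, W = 5.97 mJ = 0.00597 J
Cleaving exposes two faces of area A, so total new surface = 2*A and gamma = W / (2*A)
gamma = 0.00597 / (2 * 0.00119)
gamma = 2.508 J/m^2

2.508


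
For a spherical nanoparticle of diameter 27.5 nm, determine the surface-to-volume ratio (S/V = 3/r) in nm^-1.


Radius r = 27.5/2 = 13.75 nm
S/V = 3 / r = 3 / 13.75
S/V = 0.2182 nm^-1

0.2182


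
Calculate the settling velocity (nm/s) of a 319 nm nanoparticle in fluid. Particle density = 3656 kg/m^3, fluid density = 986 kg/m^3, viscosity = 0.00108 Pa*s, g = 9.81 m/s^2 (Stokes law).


Radius R = 319/2 nm = 1.595e-07 m
Density difference = 3656 - 986 = 2670 kg/m^3
v = 2 * R^2 * (rho_p - rho_f) * g / (9 * eta)
v = 2 * (1.595e-07)^2 * 2670 * 9.81 / (9 * 0.00108)
v = 1.37109e-07 m/s = 137.1088 nm/s

137.1088


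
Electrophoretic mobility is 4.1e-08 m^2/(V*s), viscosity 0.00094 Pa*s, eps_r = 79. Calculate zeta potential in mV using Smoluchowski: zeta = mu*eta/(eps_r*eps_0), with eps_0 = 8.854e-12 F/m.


Smoluchowski equation: zeta = mu * eta / (eps_r * eps_0)
zeta = 4.1e-08 * 0.00094 / (79 * 8.854e-12)
zeta = 0.055099 V = 55.1 mV

55.1


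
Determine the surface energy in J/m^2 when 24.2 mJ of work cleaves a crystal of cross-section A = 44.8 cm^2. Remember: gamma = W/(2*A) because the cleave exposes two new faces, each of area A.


Convert: A = 44.8 cm^2 = 0.00448 m^2, W = 24.2 mJ = 0.0242 J
Cleaving exposes two faces of area A, so total new surface = 2*A and gamma = W / (2*A)
gamma = 0.0242 / (2 * 0.00448)
gamma = 2.701 J/m^2

2.701


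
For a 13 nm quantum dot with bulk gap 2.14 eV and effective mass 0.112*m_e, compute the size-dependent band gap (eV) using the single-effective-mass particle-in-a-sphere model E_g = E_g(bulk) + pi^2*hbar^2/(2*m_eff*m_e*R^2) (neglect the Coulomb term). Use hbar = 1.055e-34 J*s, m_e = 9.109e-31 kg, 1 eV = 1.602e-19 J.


Radius R = 13/2 nm = 6.5e-09 m
Confinement energy dE = pi^2 * hbar^2 / (2 * m_eff * m_e * R^2)
dE = pi^2 * (1.055e-34)^2 / (2 * 0.112 * 9.109e-31 * (6.5e-09)^2) J, divided by 1.602e-19 J/eV
dE = 0.0795 eV
Total band gap = E_g(bulk) + dE = 2.14 + 0.0795 = 2.2195 eV

2.2195


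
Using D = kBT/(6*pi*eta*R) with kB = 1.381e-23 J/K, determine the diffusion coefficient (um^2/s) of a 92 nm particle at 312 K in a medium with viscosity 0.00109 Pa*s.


Radius R = 92/2 = 46 nm = 4.6e-08 m
D = kB*T / (6*pi*eta*R)
D = 1.381e-23 * 312 / (6 * pi * 0.00109 * 4.6e-08)
D = 4.55893e-12 m^2/s = 4.559 um^2/s

4.559


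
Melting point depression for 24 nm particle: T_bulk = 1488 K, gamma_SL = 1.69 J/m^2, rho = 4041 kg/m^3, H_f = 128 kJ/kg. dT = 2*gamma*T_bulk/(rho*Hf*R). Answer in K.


Radius R = 24/2 = 12 nm = 1.2e-08 m
Convert H_f = 128 kJ/kg = 128000 J/kg
dT = 2 * gamma_SL * T_bulk / (rho * H_f * R)
dT = 2 * 1.69 * 1488 / (4041 * 128000 * 1.2e-08)
dT = 810.3 K

810.3


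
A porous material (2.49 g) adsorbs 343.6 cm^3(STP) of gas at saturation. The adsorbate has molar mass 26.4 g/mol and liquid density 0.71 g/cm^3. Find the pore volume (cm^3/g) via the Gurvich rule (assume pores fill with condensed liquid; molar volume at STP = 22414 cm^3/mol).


Moles adsorbed n = V_ads / 22414 = 343.6 / 22414 = 1.532970e-02 mol
Liquid volume V_liq = n * M / rho_liq = 1.532970e-02 * 26.4 / 0.71 = 0.57001 cm^3
Specific pore volume V_pore = V_liq / m_sample = 0.57001 / 2.49
V_pore = 0.2289 cm^3/g

0.2289


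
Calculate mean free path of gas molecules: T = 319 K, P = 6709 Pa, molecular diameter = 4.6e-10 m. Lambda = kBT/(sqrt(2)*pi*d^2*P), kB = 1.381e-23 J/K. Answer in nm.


Mean free path: lambda = kB*T / (sqrt(2) * pi * d^2 * P)
lambda = 1.381e-23 * 319 / (sqrt(2) * pi * (4.6e-10)^2 * 6709)
lambda = 6.98467e-07 m
lambda = 698.47 nm

698.47


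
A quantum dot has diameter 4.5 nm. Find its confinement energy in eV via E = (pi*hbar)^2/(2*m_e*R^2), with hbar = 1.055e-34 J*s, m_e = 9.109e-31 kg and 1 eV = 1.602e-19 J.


Radius R = 4.5/2 = 2.25 nm = 2.25e-09 m
E = (pi * 1.055e-34)^2 / (2 * 9.109e-31 * (2.25e-09)^2)
E(J) = 1.19107e-20
E = E(J) / 1.602e-19 = 0.0743 eV

0.0743


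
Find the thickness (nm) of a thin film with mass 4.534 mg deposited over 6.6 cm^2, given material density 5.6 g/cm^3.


Convert: m = 4.534 mg = 4.5340e-06 kg, A = 6.6 cm^2 = 6.6000e-04 m^2, rho = 5.6 g/cm^3 = 5600 kg/m^3
t = m / (A * rho)
t = 4.5340e-06 / (6.6000e-04 * 5600)
t = 1.2267e-06 m = 1226.7 nm

1226.7


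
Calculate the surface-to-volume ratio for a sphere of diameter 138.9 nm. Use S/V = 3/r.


Radius r = 138.9/2 = 69.45 nm
S/V = 3 / r = 3 / 69.45
S/V = 0.0432 nm^-1

0.0432


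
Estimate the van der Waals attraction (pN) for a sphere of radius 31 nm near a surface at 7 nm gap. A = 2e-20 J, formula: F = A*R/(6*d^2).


Convert to SI: R = 31 nm = 3.1e-08 m, d = 7 nm = 7e-09 m
F = A * R / (6 * d^2)
F = 2e-20 * 3.1e-08 / (6 * (7e-09)^2)
F = 2.10884e-12 N = 2.109 pN

2.109


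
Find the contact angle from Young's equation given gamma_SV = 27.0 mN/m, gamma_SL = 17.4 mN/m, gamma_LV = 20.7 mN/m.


cos(theta) = (gamma_SV - gamma_SL) / gamma_LV
cos(theta) = (27.0 - 17.4) / 20.7
cos(theta) = 0.463768
theta = arccos(0.463768) = 62.37 degrees

62.37


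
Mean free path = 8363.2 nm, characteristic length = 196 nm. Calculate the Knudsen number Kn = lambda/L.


Knudsen number Kn = lambda / L
Kn = 8363.2 / 196
Kn = 42.6694

42.6694


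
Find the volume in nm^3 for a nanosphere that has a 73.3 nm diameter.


Radius r = 73.3/2 = 36.65 nm
Volume V = (4/3) * pi * r^3
V = (4/3) * pi * (36.65)^3
V = 206210.39 nm^3

206210.39


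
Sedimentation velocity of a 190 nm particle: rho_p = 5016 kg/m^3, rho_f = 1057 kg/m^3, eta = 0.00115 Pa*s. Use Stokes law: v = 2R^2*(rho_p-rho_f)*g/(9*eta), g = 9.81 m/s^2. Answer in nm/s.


Radius R = 190/2 nm = 9.5e-08 m
Density difference = 5016 - 1057 = 3959 kg/m^3
v = 2 * R^2 * (rho_p - rho_f) * g / (9 * eta)
v = 2 * (9.5e-08)^2 * 3959 * 9.81 / (9 * 0.00115)
v = 6.77316e-08 m/s = 67.7316 nm/s

67.7316


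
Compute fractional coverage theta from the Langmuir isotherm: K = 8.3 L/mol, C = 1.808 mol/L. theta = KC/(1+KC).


Langmuir isotherm: theta = K*C / (1 + K*C)
K*C = 8.3 * 1.808 = 15.0064
theta = 15.0064 / (1 + 15.0064) = 15.0064 / 16.0064
theta = 0.9375

0.9375


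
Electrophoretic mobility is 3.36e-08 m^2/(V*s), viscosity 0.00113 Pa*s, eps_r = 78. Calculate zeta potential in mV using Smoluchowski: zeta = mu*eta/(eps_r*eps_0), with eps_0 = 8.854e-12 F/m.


Smoluchowski equation: zeta = mu * eta / (eps_r * eps_0)
zeta = 3.36e-08 * 0.00113 / (78 * 8.854e-12)
zeta = 0.054977 V = 54.98 mV

54.98


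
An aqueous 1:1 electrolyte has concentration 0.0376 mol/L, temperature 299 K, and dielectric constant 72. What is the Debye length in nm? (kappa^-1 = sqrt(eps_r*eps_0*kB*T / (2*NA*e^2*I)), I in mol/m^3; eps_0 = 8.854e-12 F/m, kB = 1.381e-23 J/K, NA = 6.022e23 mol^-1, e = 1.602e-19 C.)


Ionic strength I = 0.0376 * 1^2 * 1000 = 37.6 mol/m^3
kappa^-1 = sqrt(72 * 8.854e-12 * 1.381e-23 * 299 / (2 * 6.022e23 * (1.602e-19)^2 * 37.6))
kappa^-1 = 1.505 nm

1.505


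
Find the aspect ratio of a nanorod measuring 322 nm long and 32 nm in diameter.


Aspect ratio AR = length / diameter
AR = 322 / 32
AR = 10.06

10.06


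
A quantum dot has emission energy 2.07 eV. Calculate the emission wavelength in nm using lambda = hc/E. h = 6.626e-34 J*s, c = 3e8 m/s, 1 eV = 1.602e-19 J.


Convert energy: E = 2.07 eV = 2.07 * 1.602e-19 = 3.31614e-19 J
lambda = h*c / E = 6.626e-34 * 3e8 / 3.31614e-19
lambda = 5.99432e-07 m = 599.4 nm

599.4


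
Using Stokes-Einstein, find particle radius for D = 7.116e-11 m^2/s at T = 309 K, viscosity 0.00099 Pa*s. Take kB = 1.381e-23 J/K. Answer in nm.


Stokes-Einstein: R = kB*T / (6*pi*eta*D)
R = 1.381e-23 * 309 / (6 * pi * 0.00099 * 7.116e-11)
R = 3.21351e-09 m = 3.21 nm

3.21


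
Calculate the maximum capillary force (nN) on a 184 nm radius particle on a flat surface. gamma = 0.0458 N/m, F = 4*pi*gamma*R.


Convert radius: R = 184 nm = 1.84e-07 m
F = 4 * pi * gamma * R
F = 4 * pi * 0.0458 * 1.84e-07
F = 1.05899e-07 N = 105.8993 nN

105.8993


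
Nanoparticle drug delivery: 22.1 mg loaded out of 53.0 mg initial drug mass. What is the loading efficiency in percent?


Drug loading efficiency = (drug loaded / drug initial) * 100
DLE = 22.1 / 53.0 * 100
DLE = 0.417 * 100
DLE = 41.7%

41.7


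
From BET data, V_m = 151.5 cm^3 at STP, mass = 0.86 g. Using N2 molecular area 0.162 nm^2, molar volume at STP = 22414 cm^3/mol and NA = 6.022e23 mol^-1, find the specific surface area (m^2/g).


Number of moles in monolayer = V_m / 22414 = 151.5 / 22414 = 0.00675917
Number of molecules = moles * NA = 0.00675917 * 6.022e23
SA = molecules * sigma / mass
SA = (151.5 / 22414) * 6.022e23 * 0.162e-18 / 0.86
SA = 766.7 m^2/g

766.7


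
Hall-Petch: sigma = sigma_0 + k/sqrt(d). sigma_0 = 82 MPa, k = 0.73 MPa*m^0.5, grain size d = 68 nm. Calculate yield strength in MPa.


d = 68 nm = 6.8e-08 m
sqrt(d) = 0.0002607681
Hall-Petch contribution = k / sqrt(d) = 0.73 / 0.0002607681 = 2799.4 MPa
sigma = sigma_0 + k/sqrt(d) = 82 + 2799.4 = 2881.4 MPa

2881.4


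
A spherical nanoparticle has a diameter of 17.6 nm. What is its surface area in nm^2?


Radius r = 17.6/2 = 8.8 nm
Surface area SA = 4 * pi * r^2
SA = 4 * pi * (8.8)^2
SA = 973.14 nm^2

973.14


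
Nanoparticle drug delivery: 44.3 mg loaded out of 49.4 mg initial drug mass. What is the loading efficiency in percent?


Drug loading efficiency = (drug loaded / drug initial) * 100
DLE = 44.3 / 49.4 * 100
DLE = 0.8968 * 100
DLE = 89.68%

89.68


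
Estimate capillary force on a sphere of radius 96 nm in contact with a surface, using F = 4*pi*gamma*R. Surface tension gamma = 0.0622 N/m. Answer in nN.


Convert radius: R = 96 nm = 9.6e-08 m
F = 4 * pi * gamma * R
F = 4 * pi * 0.0622 * 9.6e-08
F = 7.50363e-08 N = 75.0363 nN

75.0363


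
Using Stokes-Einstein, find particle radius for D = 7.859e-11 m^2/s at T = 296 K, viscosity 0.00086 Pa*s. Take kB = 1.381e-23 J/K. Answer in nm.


Stokes-Einstein: R = kB*T / (6*pi*eta*D)
R = 1.381e-23 * 296 / (6 * pi * 0.00086 * 7.859e-11)
R = 3.20862e-09 m = 3.21 nm

3.21


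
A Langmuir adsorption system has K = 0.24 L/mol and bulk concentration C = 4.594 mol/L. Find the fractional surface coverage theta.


Langmuir isotherm: theta = K*C / (1 + K*C)
K*C = 0.24 * 4.594 = 1.10256
theta = 1.10256 / (1 + 1.10256) = 1.10256 / 2.10256
theta = 0.5244

0.5244


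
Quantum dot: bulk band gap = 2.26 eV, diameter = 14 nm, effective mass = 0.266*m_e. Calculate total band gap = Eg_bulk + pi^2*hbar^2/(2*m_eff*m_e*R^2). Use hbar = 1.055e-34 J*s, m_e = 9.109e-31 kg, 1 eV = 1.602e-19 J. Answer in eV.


Radius R = 14/2 nm = 7e-09 m
Confinement energy dE = pi^2 * hbar^2 / (2 * m_eff * m_e * R^2)
dE = pi^2 * (1.055e-34)^2 / (2 * 0.266 * 9.109e-31 * (7e-09)^2) J, divided by 1.602e-19 J/eV
dE = 0.0289 eV
Total band gap = E_g(bulk) + dE = 2.26 + 0.0289 = 2.2889 eV

2.2889


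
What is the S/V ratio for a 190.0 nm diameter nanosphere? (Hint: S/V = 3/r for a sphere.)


Radius r = 190.0/2 = 95 nm
S/V = 3 / r = 3 / 95
S/V = 0.0316 nm^-1

0.0316


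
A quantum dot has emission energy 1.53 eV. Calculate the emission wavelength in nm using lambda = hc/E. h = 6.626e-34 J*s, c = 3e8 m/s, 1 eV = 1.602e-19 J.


Convert energy: E = 1.53 eV = 1.53 * 1.602e-19 = 2.45106e-19 J
lambda = h*c / E = 6.626e-34 * 3e8 / 2.45106e-19
lambda = 8.10996e-07 m = 811.0 nm

811.0


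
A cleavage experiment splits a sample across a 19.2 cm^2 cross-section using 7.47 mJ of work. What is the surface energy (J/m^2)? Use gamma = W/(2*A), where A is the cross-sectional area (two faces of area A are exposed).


Convert: A = 19.2 cm^2 = 0.00192 m^2, W = 7.47 mJ = 0.00747 J
Cleaving exposes two faces of area A, so total new surface = 2*A and gamma = W / (2*A)
gamma = 0.00747 / (2 * 0.00192)
gamma = 1.945 J/m^2

1.945


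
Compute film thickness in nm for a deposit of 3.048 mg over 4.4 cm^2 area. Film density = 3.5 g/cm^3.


Convert: m = 3.048 mg = 3.0480e-06 kg, A = 4.4 cm^2 = 4.4000e-04 m^2, rho = 3.5 g/cm^3 = 3500 kg/m^3
t = m / (A * rho)
t = 3.0480e-06 / (4.4000e-04 * 3500)
t = 1.9792e-06 m = 1979.2 nm

1979.2


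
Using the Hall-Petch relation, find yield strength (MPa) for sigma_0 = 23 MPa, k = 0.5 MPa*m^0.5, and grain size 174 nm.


d = 174 nm = 1.74e-07 m
sqrt(d) = 0.0004171331
Hall-Petch contribution = k / sqrt(d) = 0.5 / 0.0004171331 = 1198.7 MPa
sigma = sigma_0 + k/sqrt(d) = 23 + 1198.7 = 1221.7 MPa

1221.7


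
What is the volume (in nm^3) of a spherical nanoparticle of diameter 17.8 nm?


Radius r = 17.8/2 = 8.9 nm
Volume V = (4/3) * pi * r^3
V = (4/3) * pi * (8.9)^3
V = 2952.97 nm^3

2952.97


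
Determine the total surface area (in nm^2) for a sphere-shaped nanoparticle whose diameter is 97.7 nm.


Radius r = 97.7/2 = 48.85 nm
Surface area SA = 4 * pi * r^2
SA = 4 * pi * (48.85)^2
SA = 29987.41 nm^2

29987.41


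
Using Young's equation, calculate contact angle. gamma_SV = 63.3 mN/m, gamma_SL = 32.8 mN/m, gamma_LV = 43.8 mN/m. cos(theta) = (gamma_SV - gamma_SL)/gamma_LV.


cos(theta) = (gamma_SV - gamma_SL) / gamma_LV
cos(theta) = (63.3 - 32.8) / 43.8
cos(theta) = 0.696347
theta = arccos(0.696347) = 45.87 degrees

45.87


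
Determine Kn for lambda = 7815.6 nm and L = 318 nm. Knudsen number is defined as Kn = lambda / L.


Knudsen number Kn = lambda / L
Kn = 7815.6 / 318
Kn = 24.5774

24.5774


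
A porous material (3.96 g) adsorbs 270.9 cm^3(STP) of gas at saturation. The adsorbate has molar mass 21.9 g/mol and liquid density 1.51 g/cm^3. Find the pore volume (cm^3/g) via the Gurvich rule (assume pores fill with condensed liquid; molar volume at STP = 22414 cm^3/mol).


Moles adsorbed n = V_ads / 22414 = 270.9 / 22414 = 1.208620e-02 mol
Liquid volume V_liq = n * M / rho_liq = 1.208620e-02 * 21.9 / 1.51 = 0.17529 cm^3
Specific pore volume V_pore = V_liq / m_sample = 0.17529 / 3.96
V_pore = 0.0443 cm^3/g

0.0443


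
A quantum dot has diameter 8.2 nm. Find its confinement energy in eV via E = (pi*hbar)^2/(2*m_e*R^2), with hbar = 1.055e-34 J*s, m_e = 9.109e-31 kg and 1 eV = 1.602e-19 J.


Radius R = 8.2/2 = 4.1 nm = 4.1e-09 m
E = (pi * 1.055e-34)^2 / (2 * 9.109e-31 * (4.1e-09)^2)
E(J) = 3.58704e-21
E = E(J) / 1.602e-19 = 0.0224 eV

0.0224


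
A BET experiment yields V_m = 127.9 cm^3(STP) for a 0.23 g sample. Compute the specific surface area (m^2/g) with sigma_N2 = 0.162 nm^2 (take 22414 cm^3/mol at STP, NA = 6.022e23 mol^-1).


Number of moles in monolayer = V_m / 22414 = 127.9 / 22414 = 0.00570626
Number of molecules = moles * NA = 0.00570626 * 6.022e23
SA = molecules * sigma / mass
SA = (127.9 / 22414) * 6.022e23 * 0.162e-18 / 0.23
SA = 2420.4 m^2/g

2420.4


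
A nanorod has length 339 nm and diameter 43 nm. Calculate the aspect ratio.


Aspect ratio AR = length / diameter
AR = 339 / 43
AR = 7.88

7.88


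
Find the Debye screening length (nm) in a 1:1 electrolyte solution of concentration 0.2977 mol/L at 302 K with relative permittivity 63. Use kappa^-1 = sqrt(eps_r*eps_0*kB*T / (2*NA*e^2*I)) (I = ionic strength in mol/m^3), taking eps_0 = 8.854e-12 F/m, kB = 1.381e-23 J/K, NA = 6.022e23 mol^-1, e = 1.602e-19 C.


Ionic strength I = 0.2977 * 1^2 * 1000 = 297.7 mol/m^3
kappa^-1 = sqrt(63 * 8.854e-12 * 1.381e-23 * 302 / (2 * 6.022e23 * (1.602e-19)^2 * 297.7))
kappa^-1 = 0.503 nm

0.503


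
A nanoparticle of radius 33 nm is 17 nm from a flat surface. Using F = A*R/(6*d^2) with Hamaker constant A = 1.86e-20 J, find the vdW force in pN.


Convert to SI: R = 33 nm = 3.3e-08 m, d = 17 nm = 1.7e-08 m
F = A * R / (6 * d^2)
F = 1.86e-20 * 3.3e-08 / (6 * (1.7e-08)^2)
F = 3.53979e-13 N = 0.354 pN

0.354


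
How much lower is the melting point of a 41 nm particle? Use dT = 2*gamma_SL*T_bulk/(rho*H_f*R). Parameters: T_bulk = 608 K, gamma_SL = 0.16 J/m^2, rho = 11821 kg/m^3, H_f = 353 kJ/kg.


Radius R = 41/2 = 20.5 nm = 2.05e-08 m
Convert H_f = 353 kJ/kg = 353000 J/kg
dT = 2 * gamma_SL * T_bulk / (rho * H_f * R)
dT = 2 * 0.16 * 608 / (11821 * 353000 * 2.05e-08)
dT = 2.3 K

2.3


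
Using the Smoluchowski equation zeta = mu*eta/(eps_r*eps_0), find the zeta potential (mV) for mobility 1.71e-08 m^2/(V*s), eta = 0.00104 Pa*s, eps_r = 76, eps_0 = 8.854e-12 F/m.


Smoluchowski equation: zeta = mu * eta / (eps_r * eps_0)
zeta = 1.71e-08 * 0.00104 / (76 * 8.854e-12)
zeta = 0.026429 V = 26.43 mV

26.43


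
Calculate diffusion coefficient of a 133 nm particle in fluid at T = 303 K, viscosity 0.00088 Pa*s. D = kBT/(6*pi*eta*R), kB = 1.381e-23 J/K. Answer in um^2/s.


Radius R = 133/2 = 66.5 nm = 6.65e-08 m
D = kB*T / (6*pi*eta*R)
D = 1.381e-23 * 303 / (6 * pi * 0.00088 * 6.65e-08)
D = 3.79342e-12 m^2/s = 3.793 um^2/s

3.793


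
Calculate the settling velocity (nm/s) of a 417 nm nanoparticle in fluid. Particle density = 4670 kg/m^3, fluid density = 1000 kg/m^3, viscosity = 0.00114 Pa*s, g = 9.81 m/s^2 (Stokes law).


Radius R = 417/2 nm = 2.085e-07 m
Density difference = 4670 - 1000 = 3670 kg/m^3
v = 2 * R^2 * (rho_p - rho_f) * g / (9 * eta)
v = 2 * (2.085e-07)^2 * 3670 * 9.81 / (9 * 0.00114)
v = 3.05091e-07 m/s = 305.0913 nm/s

305.0913


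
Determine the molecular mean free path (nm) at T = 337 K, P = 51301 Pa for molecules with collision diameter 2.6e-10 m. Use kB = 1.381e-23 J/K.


Mean free path: lambda = kB*T / (sqrt(2) * pi * d^2 * P)
lambda = 1.381e-23 * 337 / (sqrt(2) * pi * (2.6e-10)^2 * 51301)
lambda = 3.02055e-07 m
lambda = 302.06 nm

302.06


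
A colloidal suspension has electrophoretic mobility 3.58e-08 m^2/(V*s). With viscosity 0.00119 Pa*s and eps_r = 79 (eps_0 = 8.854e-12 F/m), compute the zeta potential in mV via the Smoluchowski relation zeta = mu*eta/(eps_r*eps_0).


Smoluchowski equation: zeta = mu * eta / (eps_r * eps_0)
zeta = 3.58e-08 * 0.00119 / (79 * 8.854e-12)
zeta = 0.060906 V = 60.91 mV

60.91


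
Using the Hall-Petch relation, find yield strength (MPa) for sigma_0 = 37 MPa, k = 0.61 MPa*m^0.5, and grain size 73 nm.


d = 73 nm = 7.3e-08 m
sqrt(d) = 0.0002701851
Hall-Petch contribution = k / sqrt(d) = 0.61 / 0.0002701851 = 2257.7 MPa
sigma = sigma_0 + k/sqrt(d) = 37 + 2257.7 = 2294.7 MPa

2294.7


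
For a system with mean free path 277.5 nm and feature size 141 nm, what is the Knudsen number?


Knudsen number Kn = lambda / L
Kn = 277.5 / 141
Kn = 1.9681

1.9681


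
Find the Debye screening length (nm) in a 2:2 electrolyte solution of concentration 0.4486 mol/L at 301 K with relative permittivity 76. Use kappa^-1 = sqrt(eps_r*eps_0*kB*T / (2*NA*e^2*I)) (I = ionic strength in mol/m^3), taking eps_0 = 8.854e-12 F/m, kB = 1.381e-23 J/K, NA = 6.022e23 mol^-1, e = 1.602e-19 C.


Ionic strength I = 0.4486 * 2^2 * 1000 = 1794.4 mol/m^3
kappa^-1 = sqrt(76 * 8.854e-12 * 1.381e-23 * 301 / (2 * 6.022e23 * (1.602e-19)^2 * 1794.4))
kappa^-1 = 0.225 nm

0.225


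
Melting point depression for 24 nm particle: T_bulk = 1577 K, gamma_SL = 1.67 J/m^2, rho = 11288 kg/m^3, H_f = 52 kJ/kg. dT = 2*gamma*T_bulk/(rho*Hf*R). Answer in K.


Radius R = 24/2 = 12 nm = 1.2e-08 m
Convert H_f = 52 kJ/kg = 52000 J/kg
dT = 2 * gamma_SL * T_bulk / (rho * H_f * R)
dT = 2 * 1.67 * 1577 / (11288 * 52000 * 1.2e-08)
dT = 747.8 K

747.8


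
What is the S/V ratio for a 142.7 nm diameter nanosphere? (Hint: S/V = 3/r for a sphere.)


Radius r = 142.7/2 = 71.35 nm
S/V = 3 / r = 3 / 71.35
S/V = 0.042 nm^-1

0.042


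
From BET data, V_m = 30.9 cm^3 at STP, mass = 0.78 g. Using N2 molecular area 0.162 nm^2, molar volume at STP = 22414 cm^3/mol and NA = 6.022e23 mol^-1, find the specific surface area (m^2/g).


Number of moles in monolayer = V_m / 22414 = 30.9 / 22414 = 0.0013786
Number of molecules = moles * NA = 0.0013786 * 6.022e23
SA = molecules * sigma / mass
SA = (30.9 / 22414) * 6.022e23 * 0.162e-18 / 0.78
SA = 172.4 m^2/g

172.4


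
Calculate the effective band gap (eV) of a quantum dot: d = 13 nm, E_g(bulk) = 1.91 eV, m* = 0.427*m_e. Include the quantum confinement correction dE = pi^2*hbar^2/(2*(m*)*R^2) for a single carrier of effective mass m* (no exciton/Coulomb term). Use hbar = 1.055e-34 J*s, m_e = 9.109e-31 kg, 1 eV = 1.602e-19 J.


Radius R = 13/2 nm = 6.5e-09 m
Confinement energy dE = pi^2 * hbar^2 / (2 * m_eff * m_e * R^2)
dE = pi^2 * (1.055e-34)^2 / (2 * 0.427 * 9.109e-31 * (6.5e-09)^2) J, divided by 1.602e-19 J/eV
dE = 0.0209 eV
Total band gap = E_g(bulk) + dE = 1.91 + 0.0209 = 1.9309 eV

1.9309


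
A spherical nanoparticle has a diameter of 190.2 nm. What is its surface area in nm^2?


Radius r = 190.2/2 = 95.1 nm
Surface area SA = 4 * pi * r^2
SA = 4 * pi * (95.1)^2
SA = 113650.38 nm^2

113650.38


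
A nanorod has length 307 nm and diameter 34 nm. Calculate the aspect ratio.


Aspect ratio AR = length / diameter
AR = 307 / 34
AR = 9.03

9.03


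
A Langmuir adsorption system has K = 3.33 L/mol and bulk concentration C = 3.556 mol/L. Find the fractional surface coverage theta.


Langmuir isotherm: theta = K*C / (1 + K*C)
K*C = 3.33 * 3.556 = 11.84148
theta = 11.84148 / (1 + 11.84148) = 11.84148 / 12.84148
theta = 0.9221

0.9221


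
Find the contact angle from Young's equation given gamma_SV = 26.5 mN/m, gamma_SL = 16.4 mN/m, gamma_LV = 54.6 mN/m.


cos(theta) = (gamma_SV - gamma_SL) / gamma_LV
cos(theta) = (26.5 - 16.4) / 54.6
cos(theta) = 0.184982
theta = arccos(0.184982) = 79.34 degrees

79.34


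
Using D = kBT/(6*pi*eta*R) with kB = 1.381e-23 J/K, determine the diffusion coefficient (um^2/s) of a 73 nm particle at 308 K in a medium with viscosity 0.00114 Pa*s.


Radius R = 73/2 = 36.5 nm = 3.65e-08 m
D = kB*T / (6*pi*eta*R)
D = 1.381e-23 * 308 / (6 * pi * 0.00114 * 3.65e-08)
D = 5.42307e-12 m^2/s = 5.423 um^2/s

5.423


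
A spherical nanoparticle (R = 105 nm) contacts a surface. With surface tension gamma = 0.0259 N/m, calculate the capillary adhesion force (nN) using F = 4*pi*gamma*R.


Convert radius: R = 105 nm = 1.05e-07 m
F = 4 * pi * gamma * R
F = 4 * pi * 0.0259 * 1.05e-07
F = 3.41742e-08 N = 34.1742 nN

34.1742


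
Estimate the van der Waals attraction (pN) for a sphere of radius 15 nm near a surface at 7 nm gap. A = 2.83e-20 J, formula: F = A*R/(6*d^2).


Convert to SI: R = 15 nm = 1.5e-08 m, d = 7 nm = 7e-09 m
F = A * R / (6 * d^2)
F = 2.83e-20 * 1.5e-08 / (6 * (7e-09)^2)
F = 1.44388e-12 N = 1.444 pN

1.444


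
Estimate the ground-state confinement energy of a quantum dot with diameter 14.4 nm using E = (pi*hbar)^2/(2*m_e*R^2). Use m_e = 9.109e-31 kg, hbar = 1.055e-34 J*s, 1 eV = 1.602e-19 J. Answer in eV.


Radius R = 14.4/2 = 7.2 nm = 7.2e-09 m
E = (pi * 1.055e-34)^2 / (2 * 9.109e-31 * (7.2e-09)^2)
E(J) = 1.16316e-21
E = E(J) / 1.602e-19 = 0.0073 eV

0.0073


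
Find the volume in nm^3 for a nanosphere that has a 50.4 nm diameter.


Radius r = 50.4/2 = 25.2 nm
Volume V = (4/3) * pi * r^3
V = (4/3) * pi * (25.2)^3
V = 67033.24 nm^3

67033.24


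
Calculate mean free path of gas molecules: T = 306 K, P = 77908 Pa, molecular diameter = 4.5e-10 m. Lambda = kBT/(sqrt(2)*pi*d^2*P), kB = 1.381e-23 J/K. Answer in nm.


Mean free path: lambda = kB*T / (sqrt(2) * pi * d^2 * P)
lambda = 1.381e-23 * 306 / (sqrt(2) * pi * (4.5e-10)^2 * 77908)
lambda = 6.02897e-08 m
lambda = 60.29 nm

60.29


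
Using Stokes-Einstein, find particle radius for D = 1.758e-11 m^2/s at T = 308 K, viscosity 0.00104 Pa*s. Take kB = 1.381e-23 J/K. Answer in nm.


Stokes-Einstein: R = kB*T / (6*pi*eta*D)
R = 1.381e-23 * 308 / (6 * pi * 0.00104 * 1.758e-11)
R = 1.23422e-08 m = 12.34 nm

12.34


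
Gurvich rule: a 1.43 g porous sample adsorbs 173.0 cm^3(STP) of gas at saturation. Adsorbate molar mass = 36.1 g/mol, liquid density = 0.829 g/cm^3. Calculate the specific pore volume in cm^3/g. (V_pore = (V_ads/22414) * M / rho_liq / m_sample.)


Moles adsorbed n = V_ads / 22414 = 173.0 / 22414 = 7.718390e-03 mol
Liquid volume V_liq = n * M / rho_liq = 7.718390e-03 * 36.1 / 0.829 = 0.33611 cm^3
Specific pore volume V_pore = V_liq / m_sample = 0.33611 / 1.43
V_pore = 0.235 cm^3/g

0.235


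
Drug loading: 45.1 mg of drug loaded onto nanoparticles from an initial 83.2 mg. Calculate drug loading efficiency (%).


Drug loading efficiency = (drug loaded / drug initial) * 100
DLE = 45.1 / 83.2 * 100
DLE = 0.5421 * 100
DLE = 54.21%

54.21


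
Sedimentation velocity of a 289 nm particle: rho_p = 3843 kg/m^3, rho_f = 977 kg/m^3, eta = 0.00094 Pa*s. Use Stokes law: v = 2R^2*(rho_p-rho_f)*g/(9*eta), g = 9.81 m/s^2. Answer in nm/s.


Radius R = 289/2 nm = 1.445e-07 m
Density difference = 3843 - 977 = 2866 kg/m^3
v = 2 * R^2 * (rho_p - rho_f) * g / (9 * eta)
v = 2 * (1.445e-07)^2 * 2866 * 9.81 / (9 * 0.00094)
v = 1.38784e-07 m/s = 138.7844 nm/s

138.7844


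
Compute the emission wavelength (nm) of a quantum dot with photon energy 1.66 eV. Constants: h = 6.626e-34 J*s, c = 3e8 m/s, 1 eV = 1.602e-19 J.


Convert energy: E = 1.66 eV = 1.66 * 1.602e-19 = 2.65932e-19 J
lambda = h*c / E = 6.626e-34 * 3e8 / 2.65932e-19
lambda = 7.47484e-07 m = 747.5 nm

747.5


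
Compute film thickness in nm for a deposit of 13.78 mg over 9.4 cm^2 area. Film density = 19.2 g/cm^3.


Convert: m = 13.78 mg = 1.3780e-05 kg, A = 9.4 cm^2 = 9.4000e-04 m^2, rho = 19.2 g/cm^3 = 19200 kg/m^3
t = m / (A * rho)
t = 1.3780e-05 / (9.4000e-04 * 19200)
t = 7.6352e-07 m = 763.5 nm

763.5


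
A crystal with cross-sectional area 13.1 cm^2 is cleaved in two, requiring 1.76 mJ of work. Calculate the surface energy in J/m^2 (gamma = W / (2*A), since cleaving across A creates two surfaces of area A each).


Convert: A = 13.1 cm^2 = 0.00131 m^2, W = 1.76 mJ = 0.00176 J
Cleaving exposes two faces of area A, so total new surface = 2*A and gamma = W / (2*A)
gamma = 0.00176 / (2 * 0.00131)
gamma = 0.672 J/m^2

0.672


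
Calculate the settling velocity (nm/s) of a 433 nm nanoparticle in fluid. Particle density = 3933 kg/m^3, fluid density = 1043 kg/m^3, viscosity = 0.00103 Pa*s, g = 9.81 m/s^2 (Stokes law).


Radius R = 433/2 nm = 2.165e-07 m
Density difference = 3933 - 1043 = 2890 kg/m^3
v = 2 * R^2 * (rho_p - rho_f) * g / (9 * eta)
v = 2 * (2.165e-07)^2 * 2890 * 9.81 / (9 * 0.00103)
v = 2.86703e-07 m/s = 286.7034 nm/s

286.7034


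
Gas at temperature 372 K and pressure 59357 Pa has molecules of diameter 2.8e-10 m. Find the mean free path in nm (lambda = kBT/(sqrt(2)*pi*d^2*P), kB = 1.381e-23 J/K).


Mean free path: lambda = kB*T / (sqrt(2) * pi * d^2 * P)
lambda = 1.381e-23 * 372 / (sqrt(2) * pi * (2.8e-10)^2 * 59357)
lambda = 2.48476e-07 m
lambda = 248.48 nm

248.48


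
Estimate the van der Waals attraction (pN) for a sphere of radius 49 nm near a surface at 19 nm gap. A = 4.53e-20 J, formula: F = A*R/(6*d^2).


Convert to SI: R = 49 nm = 4.9e-08 m, d = 19 nm = 1.9e-08 m
F = A * R / (6 * d^2)
F = 4.53e-20 * 4.9e-08 / (6 * (1.9e-08)^2)
F = 1.02479e-12 N = 1.025 pN

1.025


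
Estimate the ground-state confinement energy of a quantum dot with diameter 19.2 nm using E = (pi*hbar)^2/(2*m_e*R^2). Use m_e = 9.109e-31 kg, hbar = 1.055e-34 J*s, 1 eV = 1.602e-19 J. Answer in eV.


Radius R = 19.2/2 = 9.6 nm = 9.6e-09 m
E = (pi * 1.055e-34)^2 / (2 * 9.109e-31 * (9.6e-09)^2)
E(J) = 6.54277e-22
E = E(J) / 1.602e-19 = 0.0041 eV

0.0041


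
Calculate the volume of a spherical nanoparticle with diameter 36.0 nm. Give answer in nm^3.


Radius r = 36.0/2 = 18 nm
Volume V = (4/3) * pi * r^3
V = (4/3) * pi * (18)^3
V = 24429.02 nm^3

24429.02


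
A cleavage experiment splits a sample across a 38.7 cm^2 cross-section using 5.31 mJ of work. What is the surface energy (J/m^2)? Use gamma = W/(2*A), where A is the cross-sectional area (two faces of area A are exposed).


Convert: A = 38.7 cm^2 = 0.00387 m^2, W = 5.31 mJ = 0.00531 J
Cleaving exposes two faces of area A, so total new surface = 2*A and gamma = W / (2*A)
gamma = 0.00531 / (2 * 0.00387)
gamma = 0.686 J/m^2

0.686


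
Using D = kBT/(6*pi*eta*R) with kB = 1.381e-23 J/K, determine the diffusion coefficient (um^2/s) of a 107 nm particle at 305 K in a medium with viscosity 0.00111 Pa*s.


Radius R = 107/2 = 53.5 nm = 5.35e-08 m
D = kB*T / (6*pi*eta*R)
D = 1.381e-23 * 305 / (6 * pi * 0.00111 * 5.35e-08)
D = 3.76284e-12 m^2/s = 3.763 um^2/s

3.763


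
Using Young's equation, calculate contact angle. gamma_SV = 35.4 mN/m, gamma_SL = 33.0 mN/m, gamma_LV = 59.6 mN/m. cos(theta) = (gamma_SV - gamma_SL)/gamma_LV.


cos(theta) = (gamma_SV - gamma_SL) / gamma_LV
cos(theta) = (35.4 - 33.0) / 59.6
cos(theta) = 0.040268
theta = arccos(0.040268) = 87.69 degrees

87.69


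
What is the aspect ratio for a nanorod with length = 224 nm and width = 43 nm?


Aspect ratio AR = length / diameter
AR = 224 / 43
AR = 5.21

5.21


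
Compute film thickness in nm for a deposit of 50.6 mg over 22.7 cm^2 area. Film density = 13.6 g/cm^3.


Convert: m = 50.6 mg = 5.0600e-05 kg, A = 22.7 cm^2 = 2.2700e-03 m^2, rho = 13.6 g/cm^3 = 13600 kg/m^3
t = m / (A * rho)
t = 5.0600e-05 / (2.2700e-03 * 13600)
t = 1.6390e-06 m = 1639.0 nm

1639.0


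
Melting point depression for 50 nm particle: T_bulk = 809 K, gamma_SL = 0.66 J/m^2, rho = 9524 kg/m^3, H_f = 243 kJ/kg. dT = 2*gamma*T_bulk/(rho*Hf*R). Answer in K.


Radius R = 50/2 = 25 nm = 2.5e-08 m
Convert H_f = 243 kJ/kg = 243000 J/kg
dT = 2 * gamma_SL * T_bulk / (rho * H_f * R)
dT = 2 * 0.66 * 809 / (9524 * 243000 * 2.5e-08)
dT = 18.5 K

18.5


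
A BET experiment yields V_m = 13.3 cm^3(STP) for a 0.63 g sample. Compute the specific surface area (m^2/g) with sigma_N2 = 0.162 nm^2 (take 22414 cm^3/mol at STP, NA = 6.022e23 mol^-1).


Number of moles in monolayer = V_m / 22414 = 13.3 / 22414 = 0.00059338
Number of molecules = moles * NA = 0.00059338 * 6.022e23
SA = molecules * sigma / mass
SA = (13.3 / 22414) * 6.022e23 * 0.162e-18 / 0.63
SA = 91.9 m^2/g

91.9


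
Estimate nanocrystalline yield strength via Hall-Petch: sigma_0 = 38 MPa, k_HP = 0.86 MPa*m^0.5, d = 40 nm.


d = 40 nm = 4e-08 m
sqrt(d) = 0.0002
Hall-Petch contribution = k / sqrt(d) = 0.86 / 0.0002 = 4300.0 MPa
sigma = sigma_0 + k/sqrt(d) = 38 + 4300.0 = 4338.0 MPa

4338.0


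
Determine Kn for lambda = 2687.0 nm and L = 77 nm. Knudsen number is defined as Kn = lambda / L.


Knudsen number Kn = lambda / L
Kn = 2687.0 / 77
Kn = 34.8961

34.8961


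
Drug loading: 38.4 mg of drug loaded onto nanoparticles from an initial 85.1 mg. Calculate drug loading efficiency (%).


Drug loading efficiency = (drug loaded / drug initial) * 100
DLE = 38.4 / 85.1 * 100
DLE = 0.4512 * 100
DLE = 45.12%

45.12


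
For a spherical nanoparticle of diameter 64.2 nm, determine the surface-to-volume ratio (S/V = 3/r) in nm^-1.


Radius r = 64.2/2 = 32.1 nm
S/V = 3 / r = 3 / 32.1
S/V = 0.0935 nm^-1

0.0935


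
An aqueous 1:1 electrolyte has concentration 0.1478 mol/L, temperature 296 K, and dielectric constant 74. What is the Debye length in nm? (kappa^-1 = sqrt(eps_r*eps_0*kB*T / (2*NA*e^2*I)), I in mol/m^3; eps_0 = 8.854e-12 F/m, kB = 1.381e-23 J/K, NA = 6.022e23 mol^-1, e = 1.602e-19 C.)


Ionic strength I = 0.1478 * 1^2 * 1000 = 147.8 mol/m^3
kappa^-1 = sqrt(74 * 8.854e-12 * 1.381e-23 * 296 / (2 * 6.022e23 * (1.602e-19)^2 * 147.8))
kappa^-1 = 0.766 nm

0.766


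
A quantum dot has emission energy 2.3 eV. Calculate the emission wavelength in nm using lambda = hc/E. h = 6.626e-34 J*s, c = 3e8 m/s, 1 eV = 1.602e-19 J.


Convert energy: E = 2.3 eV = 2.3 * 1.602e-19 = 3.6846e-19 J
lambda = h*c / E = 6.626e-34 * 3e8 / 3.6846e-19
lambda = 5.39489e-07 m = 539.5 nm

539.5


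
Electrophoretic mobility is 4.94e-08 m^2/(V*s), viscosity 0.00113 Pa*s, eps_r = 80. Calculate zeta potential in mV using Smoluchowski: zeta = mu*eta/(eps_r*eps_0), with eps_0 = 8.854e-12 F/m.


Smoluchowski equation: zeta = mu * eta / (eps_r * eps_0)
zeta = 4.94e-08 * 0.00113 / (80 * 8.854e-12)
zeta = 0.078809 V = 78.81 mV

78.81


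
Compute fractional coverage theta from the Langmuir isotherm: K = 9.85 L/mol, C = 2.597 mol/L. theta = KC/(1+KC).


Langmuir isotherm: theta = K*C / (1 + K*C)
K*C = 9.85 * 2.597 = 25.58045
theta = 25.58045 / (1 + 25.58045) = 25.58045 / 26.58045
theta = 0.9624

0.9624


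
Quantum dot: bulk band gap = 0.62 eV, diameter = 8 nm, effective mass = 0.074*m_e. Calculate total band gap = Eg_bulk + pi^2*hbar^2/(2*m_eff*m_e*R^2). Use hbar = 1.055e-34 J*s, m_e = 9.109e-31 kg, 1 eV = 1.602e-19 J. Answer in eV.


Radius R = 8/2 nm = 4e-09 m
Confinement energy dE = pi^2 * hbar^2 / (2 * m_eff * m_e * R^2)
dE = pi^2 * (1.055e-34)^2 / (2 * 0.074 * 9.109e-31 * (4e-09)^2) J, divided by 1.602e-19 J/eV
dE = 0.3179 eV
Total band gap = E_g(bulk) + dE = 0.62 + 0.3179 = 0.9379 eV

0.9379
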